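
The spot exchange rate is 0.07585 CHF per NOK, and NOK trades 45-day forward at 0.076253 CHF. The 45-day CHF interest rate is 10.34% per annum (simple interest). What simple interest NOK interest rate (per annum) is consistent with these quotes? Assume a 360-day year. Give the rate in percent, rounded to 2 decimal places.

T = 45/360 years.
F/S = 0.076253/0.07585 = 1.0053131 = (growth of CHF) / (growth of NOK).
The CHF side grows by 1 + 0.1034×45/360 = 1.012925.
Hence g_NOK = 1.0075717.
(1.0075717 − 1)/T = 0.060574, i.e. 6.06%.

6.06%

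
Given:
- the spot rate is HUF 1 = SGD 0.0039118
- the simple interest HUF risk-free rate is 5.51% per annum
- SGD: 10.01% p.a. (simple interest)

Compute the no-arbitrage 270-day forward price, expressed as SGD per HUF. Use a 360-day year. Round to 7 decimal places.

T = 270/360 years.
SGD accumulates by 1 + 0.1001×270/360 = 1.075075.
HUF growth factor: 1 + 0.0551×270/360 = 1.041325.
So F = 0.0039118 × 1.075075 / 1.041325 = 0.004038584 (SGD/HUF).

0.0040386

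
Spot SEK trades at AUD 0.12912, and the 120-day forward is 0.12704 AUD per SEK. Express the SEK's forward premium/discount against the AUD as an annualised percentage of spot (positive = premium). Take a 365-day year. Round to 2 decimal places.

T = 120/365 years.
(F − S)/S = (0.12704 − 0.12912)/0.12912 = -0.0161090.
×(1/T) gives -4.90% p.a.

-4.90%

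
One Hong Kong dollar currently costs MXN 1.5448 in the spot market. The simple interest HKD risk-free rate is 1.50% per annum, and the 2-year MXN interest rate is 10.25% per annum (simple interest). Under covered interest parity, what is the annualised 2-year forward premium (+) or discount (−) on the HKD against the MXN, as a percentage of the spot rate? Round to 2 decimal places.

+8.50%

T = 2 years.
No-arbitrage forward: 1.5448 × 1.205000 / 1.030000 = 1.8072660 MXN/HKD.
Annualised premium = (F − S)/S × (1/T) = (1.8072660 − 1.5448)/1.5448 ÷ 2 = 8.50%.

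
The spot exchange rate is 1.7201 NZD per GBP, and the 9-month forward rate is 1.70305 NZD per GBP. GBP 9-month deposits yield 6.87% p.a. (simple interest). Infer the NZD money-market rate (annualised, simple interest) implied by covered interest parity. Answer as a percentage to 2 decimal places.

5.48%

T = 9/12 years.
CIP gives F = S · g_NZD/g_GBP, so g_NZD/g_GBP = 1.70305/1.7201 = 0.9900878.
GBP growth factor: 1 + 0.0687×9/12 = 1.051525.
So the NZD growth factor = 1.0411021.
(1.0411021 − 1)/T = 0.054803, i.e. 5.48%.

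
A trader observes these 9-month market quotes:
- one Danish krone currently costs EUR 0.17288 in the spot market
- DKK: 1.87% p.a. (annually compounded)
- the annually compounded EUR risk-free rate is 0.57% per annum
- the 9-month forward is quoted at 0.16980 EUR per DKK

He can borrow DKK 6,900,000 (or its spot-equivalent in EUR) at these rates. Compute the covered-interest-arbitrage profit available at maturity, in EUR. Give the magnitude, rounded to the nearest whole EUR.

EUR 9,954

T = 9/12 years.
Invest the DKK and cover forward: 6,900,000 × 1.013992469 × 0.16980 = EUR 1,188,013.86.
Convert at spot and invest in EUR: 6,900,000 × 0.17288 × 1.004271961 = EUR 1,197,967.90.
The quoted forward undervalues DKK, so borrow DKK, convert to EUR at spot, deposit the EUR at 0.57%, and buy DKK forward at 0.16980 to cover the loan.
Profit = 1,197,967.90 − 1,188,013.86 = EUR 9,954.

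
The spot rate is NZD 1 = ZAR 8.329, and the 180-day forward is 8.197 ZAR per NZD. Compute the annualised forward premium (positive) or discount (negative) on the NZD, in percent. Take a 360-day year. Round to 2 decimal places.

T = 180/360 years.
(F − S)/S = (8.197 − 8.329)/8.329 = -0.0158482.
Annualise by dividing by T: -0.0158482 / (180/360) = -0.031696 → -3.17%.

-3.17%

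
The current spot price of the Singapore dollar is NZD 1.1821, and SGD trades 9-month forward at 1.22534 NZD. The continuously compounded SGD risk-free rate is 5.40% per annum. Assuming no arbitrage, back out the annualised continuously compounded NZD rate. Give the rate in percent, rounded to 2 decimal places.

10.19%

T = 9/12 years.
CIP gives F = S · g_NZD/g_SGD, so g_NZD/g_SGD = 1.22534/1.1821 = 1.0365790.
SGD growth factor: e^(0.0540×9/12) = 1.0413313.
Hence g_NZD = 1.0794222.
Take logs: ln 1.0794222 / (9/12) = 0.101901, so 10.19%.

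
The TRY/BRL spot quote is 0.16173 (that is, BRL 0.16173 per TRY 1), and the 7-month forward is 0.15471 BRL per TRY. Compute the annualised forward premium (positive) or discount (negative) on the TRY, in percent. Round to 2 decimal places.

-7.44%

T = 7/12 years.
TRY trades forward at -4.34057% vs spot over the period.
×(1/T) gives -7.44% p.a.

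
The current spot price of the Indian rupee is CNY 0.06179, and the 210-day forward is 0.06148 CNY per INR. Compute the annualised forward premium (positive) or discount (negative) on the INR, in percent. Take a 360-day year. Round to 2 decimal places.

T = 210/360 years.
(F − S)/S = (0.06148 − 0.06179)/0.06179 = -0.0050170.
×(1/T) gives -0.86% p.a.

-0.86%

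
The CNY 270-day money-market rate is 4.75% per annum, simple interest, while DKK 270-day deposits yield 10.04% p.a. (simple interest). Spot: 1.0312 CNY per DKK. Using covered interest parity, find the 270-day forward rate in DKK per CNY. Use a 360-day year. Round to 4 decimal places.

T = 270/360 years.
Growth of 1 CNY over T: 1 + 0.0475×270/360 = 1.035625.
DKK growth factor: 1 + 0.1004×270/360 = 1.075300.
Forward (CNY per DKK) = 1.0312 × 1.035625 / 1.075300 = 0.9931521.
Quoted the other way: 1/0.9931521 = 1.0069 DKK per CNY.

1.0069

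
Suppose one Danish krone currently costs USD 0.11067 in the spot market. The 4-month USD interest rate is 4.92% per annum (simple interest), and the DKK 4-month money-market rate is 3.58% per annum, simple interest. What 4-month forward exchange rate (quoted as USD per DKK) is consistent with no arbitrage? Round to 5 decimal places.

0.11116

T = 4/12 years.
Growth of 1 USD over T: 1 + 0.0492×4/12 = 1.016400.
DKK accumulates by 1 + 0.0358×4/12 = 1.0119333.
So F = 0.11067 × 1.016400 / 1.0119333 = 0.1111585 (USD/DKK).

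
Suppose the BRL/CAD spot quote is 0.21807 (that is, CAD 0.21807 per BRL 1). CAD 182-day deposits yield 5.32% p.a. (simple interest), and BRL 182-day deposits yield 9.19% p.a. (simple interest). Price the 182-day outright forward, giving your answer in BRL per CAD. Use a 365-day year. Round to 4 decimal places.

T = 182/365 years.
CAD accumulates by 1 + 0.0532×182/365 = 1.0265271.
BRL growth factor: 1 + 0.0919×182/365 = 1.0458241.
So F = 0.21807 × 1.0265271 / 1.0458241 = 0.2140463 (CAD/BRL).
Invert for BRL per CAD: 1 / 0.2140463 = 4.6719.

4.6719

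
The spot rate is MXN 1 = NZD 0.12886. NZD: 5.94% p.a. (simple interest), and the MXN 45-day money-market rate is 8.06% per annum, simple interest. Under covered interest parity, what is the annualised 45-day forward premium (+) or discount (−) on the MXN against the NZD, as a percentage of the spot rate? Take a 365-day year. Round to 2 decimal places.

-2.10%

T = 45/365 years.
F = S · g_NZD/g_MXN = 0.12886 × 1.0073233/1.009937 = 0.12852651.
(F − S)/S ÷ T = (0.12852651 − 0.12886)/0.12886/(45/365) = -0.020992 → -2.10%.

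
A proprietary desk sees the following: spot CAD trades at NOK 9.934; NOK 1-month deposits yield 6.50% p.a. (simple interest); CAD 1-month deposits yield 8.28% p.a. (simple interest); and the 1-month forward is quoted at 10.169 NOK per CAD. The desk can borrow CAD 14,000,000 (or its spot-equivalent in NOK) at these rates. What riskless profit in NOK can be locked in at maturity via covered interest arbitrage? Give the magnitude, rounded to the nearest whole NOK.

NOK 3,518,997

T = 1/12 years.
Route A — deposit CAD, sell forward: 14,000,000 × 1.006900 × 10.169 = NOK 143,348,325.40.
Route B — convert at spot, deposit NOK: 14,000,000 × 9.934 × 1.00541666667 = NOK 139,829,328.33.
The quoted forward overvalues CAD, so borrow NOK, buy CAD at spot, deposit the CAD at 8.28%, and sell the proceeds forward at 10.169.
Profit = 143,348,325.40 − 139,829,328.33 = NOK 3,518,997.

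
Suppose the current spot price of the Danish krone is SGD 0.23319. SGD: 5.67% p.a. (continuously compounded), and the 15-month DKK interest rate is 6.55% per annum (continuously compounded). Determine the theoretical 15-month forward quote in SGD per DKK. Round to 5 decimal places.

T = 15/12 years.
Growth of 1 SGD over T: e^(0.0567×15/12) = 1.073447.
Growth of 1 DKK over T: e^(0.0655×15/12) = 1.0853201.
CIP: F = S · (grow SGD)/(grow DKK) = 0.23319 × 1.073447/1.0853201 = 0.2306390 SGD per DKK.

0.23064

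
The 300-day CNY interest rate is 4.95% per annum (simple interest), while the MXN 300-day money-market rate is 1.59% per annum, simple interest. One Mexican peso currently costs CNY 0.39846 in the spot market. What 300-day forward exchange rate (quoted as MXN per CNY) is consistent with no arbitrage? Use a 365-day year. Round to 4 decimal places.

2.4431

T = 300/365 years.
CNY accumulates by 1 + 0.0495×300/365 = 1.0406849.
MXN accumulates by 1 + 0.0159×300/365 = 1.0130685.
CIP: F = S · (grow CNY)/(grow MXN) = 0.39846 × 1.0406849/1.0130685 = 0.4093221 CNY per MXN.
Quoted the other way: 1/0.4093221 = 2.4431 MXN per CNY.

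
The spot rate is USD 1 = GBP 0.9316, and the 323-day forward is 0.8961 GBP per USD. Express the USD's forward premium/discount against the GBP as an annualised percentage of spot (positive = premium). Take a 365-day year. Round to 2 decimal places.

T = 323/365 years.
(F − S)/S = (0.8961 − 0.9316)/0.9316 = -0.0381065.
Annualise by dividing by T: -0.0381065 / (323/365) = -0.043062 → -4.31%.

-4.31%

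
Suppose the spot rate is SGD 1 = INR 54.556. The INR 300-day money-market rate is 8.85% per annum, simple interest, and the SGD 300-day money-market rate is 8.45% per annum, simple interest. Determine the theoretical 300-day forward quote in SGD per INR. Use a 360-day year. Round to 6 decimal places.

T = 300/360 years.
Growth of 1 INR over T: 1 + 0.0885×300/360 = 1.073750.
Growth of 1 SGD over T: 1 + 0.0845×300/360 = 1.0704167.
CIP: F = S · (grow INR)/(grow SGD) = 54.556 × 1.073750/1.0704167 = 54.72589 INR per SGD.
Quoted the other way: 1/54.72589 = 0.018273 SGD per INR.

0.018273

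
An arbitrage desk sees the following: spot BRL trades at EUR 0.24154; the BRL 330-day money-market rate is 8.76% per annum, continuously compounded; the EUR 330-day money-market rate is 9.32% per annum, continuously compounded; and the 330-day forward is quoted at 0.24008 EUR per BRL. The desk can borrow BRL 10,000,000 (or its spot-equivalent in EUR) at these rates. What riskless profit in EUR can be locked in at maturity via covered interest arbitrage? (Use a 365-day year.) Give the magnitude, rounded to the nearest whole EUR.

T = 330/365 years.
Invest the BRL and cover forward: 10,000,000 × 1.082420785 × 0.24008 = EUR 2,598,675.82.
Convert at spot and invest in EUR: 10,000,000 × 0.24154 × 1.087914993 = EUR 2,627,749.87.
The quoted forward undervalues BRL, so borrow BRL, convert to EUR at spot, deposit the EUR at 9.32%, and buy BRL forward at 0.24008 to cover the loan.
Arbitrage profit = |2,598,675.82 − 2,627,749.87| = EUR 29,074.

EUR 29,074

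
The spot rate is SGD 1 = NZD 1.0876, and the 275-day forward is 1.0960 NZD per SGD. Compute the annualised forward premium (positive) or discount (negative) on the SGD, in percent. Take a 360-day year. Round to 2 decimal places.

T = 275/360 years.
SGD trades forward at +0.77234% vs spot over the period.
×(1/T) gives 1.01% p.a.

+1.01%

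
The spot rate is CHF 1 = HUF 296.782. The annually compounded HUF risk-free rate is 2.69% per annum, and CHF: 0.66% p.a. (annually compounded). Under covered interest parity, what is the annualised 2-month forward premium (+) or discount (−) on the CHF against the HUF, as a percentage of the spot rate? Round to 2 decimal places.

T = 2/12 years.
F = S · g_HUF/g_CHF = 296.782 × 1.0044339/1.001097 = 297.771247.
(F − S)/S ÷ T = (297.771247 − 296.782)/296.782/(2/12) = 0.019999 → 2.00%.

+2.00%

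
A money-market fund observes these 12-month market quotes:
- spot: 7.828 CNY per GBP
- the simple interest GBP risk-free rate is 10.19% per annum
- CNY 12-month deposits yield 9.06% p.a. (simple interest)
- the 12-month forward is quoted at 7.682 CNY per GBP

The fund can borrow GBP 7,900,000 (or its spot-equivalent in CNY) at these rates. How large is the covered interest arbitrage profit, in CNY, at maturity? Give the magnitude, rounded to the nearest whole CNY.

CNY 572,126

T = 1 year.
Route A — deposit GBP, sell forward: 7,900,000 × 1.101900 × 7.682 = CNY 66,871,886.82.
Route B — convert at spot, deposit CNY: 7,900,000 × 7.828 × 1.090600 = CNY 67,444,012.72.
The quoted forward undervalues GBP, so borrow GBP, convert to CNY at spot, deposit the CNY at 9.06%, and buy GBP forward at 7.682 to cover the loan.
Arbitrage profit = |66,871,886.82 − 67,444,012.72| = CNY 572,126.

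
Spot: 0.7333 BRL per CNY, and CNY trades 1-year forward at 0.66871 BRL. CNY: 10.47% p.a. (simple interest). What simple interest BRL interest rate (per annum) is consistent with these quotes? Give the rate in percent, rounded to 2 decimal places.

0.74%

T = 1 year.
By CIP, F/S equals the BRL-to-CNY growth ratio: 0.66871/0.7333 = 0.9119187.
CNY growth factor: 1 + 0.1047×1 = 1.104700.
Hence g_BRL = 1.0073966.
(1.0073966 − 1)/T = 0.007397, i.e. 0.74%.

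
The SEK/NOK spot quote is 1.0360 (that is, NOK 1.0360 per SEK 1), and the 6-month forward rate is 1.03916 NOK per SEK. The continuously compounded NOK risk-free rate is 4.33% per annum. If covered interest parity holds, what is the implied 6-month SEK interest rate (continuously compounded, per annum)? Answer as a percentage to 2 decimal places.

T = 6/12 years.
F/S = 1.03916/1.036 = 1.0030502 = (growth of NOK) / (growth of SEK).
The NOK side grows by e^(0.0433×6/12) = 1.0218861.
Hence g_SEK = 1.0187786.
r = ln(1.0187786)/(6/12) = 0.037209 → 3.72%.

3.72%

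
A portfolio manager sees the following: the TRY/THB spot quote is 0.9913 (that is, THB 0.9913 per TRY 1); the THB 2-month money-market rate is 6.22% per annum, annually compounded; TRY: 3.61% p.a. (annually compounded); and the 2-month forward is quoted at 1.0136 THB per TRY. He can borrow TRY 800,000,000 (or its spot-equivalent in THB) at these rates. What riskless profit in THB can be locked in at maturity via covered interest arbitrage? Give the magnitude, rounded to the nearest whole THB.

T = 2/12 years.
Keep in TRY, deliver into the forward: 800,000,000·1.00592811284·1.0136 = THB 815,686,988.14.
Swap to THB now, deposit: 800,000,000·0.9913·1.01010778014 = THB 801,055,873.96.
The quoted forward overvalues TRY, so borrow THB, buy TRY at spot, deposit the TRY at 3.61%, and sell the proceeds forward at 1.0136.
Arbitrage profit = |815,686,988.14 − 801,055,873.96| = THB 14,631,114.

THB 14,631,114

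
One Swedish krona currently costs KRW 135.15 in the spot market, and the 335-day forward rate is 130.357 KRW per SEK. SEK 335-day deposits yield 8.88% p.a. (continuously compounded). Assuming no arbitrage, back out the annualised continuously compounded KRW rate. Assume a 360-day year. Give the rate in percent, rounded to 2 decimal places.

T = 335/360 years.
By CIP, F/S equals the KRW-to-SEK growth ratio: 130.357/135.15 = 0.9645357.
SEK growth factor: e^(0.0888×335/360) = 1.0861435.
So the KRW growth factor = 1.0476242.
r = ln(1.0476242)/(335/360) = 0.049997 → 5.00%.

5.00%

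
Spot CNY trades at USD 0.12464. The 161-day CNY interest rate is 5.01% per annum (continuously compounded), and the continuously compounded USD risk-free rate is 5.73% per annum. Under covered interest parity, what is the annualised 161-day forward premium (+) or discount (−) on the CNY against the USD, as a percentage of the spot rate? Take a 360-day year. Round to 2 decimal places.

+0.72%

T = 161/360 years.
F = S · g_USD/g_CNY = 0.12464 × 1.025957/1.0226587 = 0.12504199.
(F − S)/S ÷ T = (0.12504199 − 0.12464)/0.12464/(161/360) = 0.007212 → 0.72%.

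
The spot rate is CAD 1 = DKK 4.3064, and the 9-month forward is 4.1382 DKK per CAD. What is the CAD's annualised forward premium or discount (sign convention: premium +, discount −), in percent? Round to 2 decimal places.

T = 9/12 years.
Period premium: (4.1382 − 4.3064)/4.3064 = -0.0390581.
Per annum: -0.0390581 / (9/12) = -0.052077 = -5.21%.

-5.21%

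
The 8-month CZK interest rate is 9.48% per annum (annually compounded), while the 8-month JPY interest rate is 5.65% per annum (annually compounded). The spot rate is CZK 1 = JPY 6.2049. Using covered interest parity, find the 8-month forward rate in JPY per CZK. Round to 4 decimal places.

6.0593

T = 8/12 years.
JPY growth factor: (1 + 0.0565)^(8/12) = 1.0373206.
CZK growth factor: (1 + 0.0948)^(8/12) = 1.0622413.
Forward (JPY per CZK) = 6.2049 × 1.0373206 / 1.0622413 = 6.059330.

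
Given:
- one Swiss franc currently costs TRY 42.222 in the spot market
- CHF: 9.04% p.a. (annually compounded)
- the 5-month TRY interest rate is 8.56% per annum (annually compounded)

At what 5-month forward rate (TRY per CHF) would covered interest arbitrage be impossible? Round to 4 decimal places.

T = 5/12 years.
Growth of 1 TRY over T: (1 + 0.0856)^(5/12) = 1.03481432.
CHF growth factor: (1 + 0.0904)^(5/12) = 1.03671831.
CIP: F = S · (grow TRY)/(grow CHF) = 42.222 × 1.03481432/1.03671831 = 42.144457 TRY per CHF.

42.1445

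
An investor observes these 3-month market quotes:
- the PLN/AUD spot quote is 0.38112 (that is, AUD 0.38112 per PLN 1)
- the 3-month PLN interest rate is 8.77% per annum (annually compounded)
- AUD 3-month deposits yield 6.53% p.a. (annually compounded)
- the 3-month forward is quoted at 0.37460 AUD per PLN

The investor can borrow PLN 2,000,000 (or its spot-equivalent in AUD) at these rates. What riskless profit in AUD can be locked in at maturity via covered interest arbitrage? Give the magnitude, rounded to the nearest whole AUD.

T = 3/12 years.
Route A — deposit PLN, sell forward: 2,000,000 × 1.02123874 × 0.37460 = AUD 765,112.06.
Route B — convert at spot, deposit AUD: 2,000,000 × 0.38112 × 1.01593982 = AUD 774,389.97.
The quoted forward undervalues PLN, so borrow PLN, convert to AUD at spot, deposit the AUD at 6.53%, and buy PLN forward at 0.37460 to cover the loan.
Arbitrage profit = |765,112.06 − 774,389.97| = AUD 9,278.

AUD 9,278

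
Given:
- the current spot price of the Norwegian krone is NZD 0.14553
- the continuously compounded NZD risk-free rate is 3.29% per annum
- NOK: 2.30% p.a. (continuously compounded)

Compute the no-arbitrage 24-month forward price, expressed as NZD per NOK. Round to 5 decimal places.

0.14844

T = 2 years.
Growth of 1 NZD over T: e^(0.0329×2) = 1.0680131.
Growth of 1 NOK over T: e^(0.0230×2) = 1.0470744.
CIP: F = S · (grow NZD)/(grow NOK) = 0.14553 × 1.0680131/1.0470744 = 0.1484402 NZD per NOK.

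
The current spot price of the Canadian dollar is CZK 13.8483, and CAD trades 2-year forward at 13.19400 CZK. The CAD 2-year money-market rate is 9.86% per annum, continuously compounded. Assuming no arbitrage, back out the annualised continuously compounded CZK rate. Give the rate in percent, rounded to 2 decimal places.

T = 2 years.
By CIP, F/S equals the CZK-to-CAD growth ratio: 13.194/13.8483 = 0.9527523.
CAD growth factor: e^(0.0986×2) = 1.2179876.
So the CZK growth factor = 1.1604405.
r = ln(1.1604405)/2 = 0.074400 → 7.44%.

7.44%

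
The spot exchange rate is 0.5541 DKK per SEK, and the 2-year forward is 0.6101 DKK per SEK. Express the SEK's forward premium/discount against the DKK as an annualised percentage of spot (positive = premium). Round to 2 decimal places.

+5.05%

T = 2 years.
(F − S)/S = (0.6101 − 0.5541)/0.5541 = 0.1010648.
Annualise by dividing by T: 0.1010648 / 2 = 0.050532 → 5.05%.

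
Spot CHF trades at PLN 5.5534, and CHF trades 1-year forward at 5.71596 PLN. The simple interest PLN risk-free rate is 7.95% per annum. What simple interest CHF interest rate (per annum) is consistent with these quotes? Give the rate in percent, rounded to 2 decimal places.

4.88%

T = 1 year.
By CIP, F/S equals the PLN-to-CHF growth ratio: 5.71596/5.5534 = 1.0292722.
PLN growth factor: 1 + 0.0795×1 = 1.079500.
So the CHF growth factor = 1.0487993.
(1.0487993 − 1)/T = 0.048799, i.e. 4.88%.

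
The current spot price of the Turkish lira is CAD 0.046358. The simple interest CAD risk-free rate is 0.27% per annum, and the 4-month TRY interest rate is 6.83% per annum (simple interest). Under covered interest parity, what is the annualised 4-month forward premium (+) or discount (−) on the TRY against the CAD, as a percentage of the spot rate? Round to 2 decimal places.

T = 4/12 years.
F = S · g_CAD/g_TRY = 0.046358 × 1.000900/1.0227667 = 0.045366868.
Annualised premium = (F − S)/S × (1/T) = (0.045366868 − 0.046358)/0.046358 ÷ (4/12) = -6.41%.

-6.41%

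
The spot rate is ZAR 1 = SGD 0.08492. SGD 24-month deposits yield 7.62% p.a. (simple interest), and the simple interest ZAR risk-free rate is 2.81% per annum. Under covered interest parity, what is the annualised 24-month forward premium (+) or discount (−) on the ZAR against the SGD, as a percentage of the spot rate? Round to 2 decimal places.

+4.55%

T = 2 years.
No-arbitrage forward: 0.08492 × 1.152400 / 1.056200 = 0.09265462 SGD/ZAR.
Annualised premium = (F − S)/S × (1/T) = (0.09265462 − 0.08492)/0.08492 ÷ 2 = 4.55%.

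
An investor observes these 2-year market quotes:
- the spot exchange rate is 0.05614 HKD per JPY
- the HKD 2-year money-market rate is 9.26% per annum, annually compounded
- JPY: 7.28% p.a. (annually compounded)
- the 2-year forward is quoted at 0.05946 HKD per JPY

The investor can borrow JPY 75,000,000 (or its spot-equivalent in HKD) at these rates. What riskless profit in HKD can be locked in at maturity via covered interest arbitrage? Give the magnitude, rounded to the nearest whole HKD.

T = 2 years.
Keep in JPY, deliver into the forward: 75,000,000·1.15089984·0.05946 = HKD 5,132,437.84.
Swap to HKD now, deposit: 75,000,000·0.05614·1.19377476 = HKD 5,026,388.63.
The quoted forward overvalues JPY, so borrow HKD, buy JPY at spot, deposit the JPY at 7.28%, and sell the proceeds forward at 0.05946.
Arbitrage profit = |5,132,437.84 − 5,026,388.63| = HKD 106,049.

HKD 106,049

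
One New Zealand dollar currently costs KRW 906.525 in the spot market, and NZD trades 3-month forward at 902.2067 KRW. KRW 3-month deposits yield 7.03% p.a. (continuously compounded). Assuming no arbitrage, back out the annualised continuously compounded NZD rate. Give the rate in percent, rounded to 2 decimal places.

8.94%

T = 3/12 years.
By CIP, F/S equals the KRW-to-NZD growth ratio: 902.2067/906.525 = 0.9952364.
The KRW side grows by e^(0.0703×3/12) = 1.0177303.
Hence g_NZD = 1.0226016.
r = ln(1.0226016)/(3/12) = 0.089400 → 8.94%.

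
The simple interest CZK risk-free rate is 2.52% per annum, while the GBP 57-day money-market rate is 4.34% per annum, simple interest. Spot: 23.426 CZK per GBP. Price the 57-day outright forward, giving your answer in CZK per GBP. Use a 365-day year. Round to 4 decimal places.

23.3599

T = 57/365 years.
CZK accumulates by 1 + 0.0252×57/365 = 1.00393534.
GBP growth factor: 1 + 0.0434×57/365 = 1.00677753.
Forward (CZK per GBP) = 23.426 × 1.00393534 / 1.00677753 = 23.359867.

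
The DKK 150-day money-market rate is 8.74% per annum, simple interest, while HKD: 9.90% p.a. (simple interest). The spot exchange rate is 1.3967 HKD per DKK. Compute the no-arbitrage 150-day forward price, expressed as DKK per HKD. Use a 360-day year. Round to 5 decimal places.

T = 150/360 years.
HKD growth factor: 1 + 0.0990×150/360 = 1.041250.
DKK growth factor: 1 + 0.0874×150/360 = 1.0364167.
So F = 1.3967 × 1.041250 / 1.0364167 = 1.403213 (HKD/DKK).
Quoted the other way: 1/1.403213 = 0.71265 DKK per HKD.

0.71265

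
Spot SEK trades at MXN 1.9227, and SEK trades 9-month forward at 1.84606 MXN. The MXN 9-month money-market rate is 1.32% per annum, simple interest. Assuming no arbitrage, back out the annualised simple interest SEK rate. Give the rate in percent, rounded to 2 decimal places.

T = 9/12 years.
CIP gives F = S · g_MXN/g_SEK, so g_MXN/g_SEK = 1.84606/1.9227 = 0.9601394.
The MXN side grows by 1 + 0.0132×9/12 = 1.009900.
That pins the SEK growth at 1.0518264.
(1.0518264 − 1)/T = 0.069102, i.e. 6.91%.

6.91%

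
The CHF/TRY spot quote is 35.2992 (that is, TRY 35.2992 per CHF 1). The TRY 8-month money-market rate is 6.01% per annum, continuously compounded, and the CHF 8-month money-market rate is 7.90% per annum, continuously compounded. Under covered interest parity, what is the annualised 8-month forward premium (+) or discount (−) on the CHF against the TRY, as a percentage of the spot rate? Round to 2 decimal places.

-1.88%

T = 8/12 years.
CIP forward (TRY per CHF) = 35.2992 × 1.0408802/1.0540782 = 34.8572225.
Annualised premium = (F − S)/S × (1/T) = (34.8572225 − 35.2992)/35.2992 ÷ (8/12) = -1.88%.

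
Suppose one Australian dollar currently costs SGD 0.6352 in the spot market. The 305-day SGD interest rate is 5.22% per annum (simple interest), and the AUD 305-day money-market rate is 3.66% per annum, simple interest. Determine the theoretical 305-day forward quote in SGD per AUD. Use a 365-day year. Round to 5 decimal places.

0.64323

T = 305/365 years.
SGD accumulates by 1 + 0.0522×305/365 = 1.0436192.
AUD growth factor: 1 + 0.0366×305/365 = 1.0305836.
Forward (SGD per AUD) = 0.6352 × 1.0436192 / 1.0305836 = 0.6432345.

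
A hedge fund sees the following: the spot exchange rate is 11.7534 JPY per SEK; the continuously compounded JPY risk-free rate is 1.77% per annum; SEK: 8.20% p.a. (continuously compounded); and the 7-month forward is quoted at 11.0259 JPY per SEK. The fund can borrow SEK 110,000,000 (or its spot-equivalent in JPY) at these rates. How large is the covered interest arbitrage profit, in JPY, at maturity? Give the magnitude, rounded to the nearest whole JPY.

JPY 34,018,559

T = 7/12 years.
Invest the SEK and cover forward: 110,000,000 × 1.04899580812 × 11.0259 = JPY 1,272,273,516.88.
Convert at spot and invest in JPY: 110,000,000 × 11.7534 × 1.010378486738 = JPY 1,306,292,075.66.
The quoted forward undervalues SEK, so borrow SEK, convert to JPY at spot, deposit the JPY at 1.77%, and buy SEK forward at 11.0259 to cover the loan.
Arbitrage profit = |1,272,273,516.88 − 1,306,292,075.66| = JPY 34,018,559.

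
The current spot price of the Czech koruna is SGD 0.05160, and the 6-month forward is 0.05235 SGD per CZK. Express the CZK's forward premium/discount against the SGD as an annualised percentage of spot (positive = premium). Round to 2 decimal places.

T = 6/12 years.
(F − S)/S = (0.05235 − 0.0516)/0.0516 = 0.0145349.
Annualise by dividing by T: 0.0145349 / (6/12) = 0.029070 → 2.91%.

+2.91%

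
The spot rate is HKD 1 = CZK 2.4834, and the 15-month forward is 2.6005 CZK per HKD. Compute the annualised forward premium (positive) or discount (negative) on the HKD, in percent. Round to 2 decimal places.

+3.77%

T = 15/12 years.
Period premium: (2.6005 − 2.4834)/2.4834 = 0.0471531.
Annualise by dividing by T: 0.0471531 / (15/12) = 0.037722 → 3.77%.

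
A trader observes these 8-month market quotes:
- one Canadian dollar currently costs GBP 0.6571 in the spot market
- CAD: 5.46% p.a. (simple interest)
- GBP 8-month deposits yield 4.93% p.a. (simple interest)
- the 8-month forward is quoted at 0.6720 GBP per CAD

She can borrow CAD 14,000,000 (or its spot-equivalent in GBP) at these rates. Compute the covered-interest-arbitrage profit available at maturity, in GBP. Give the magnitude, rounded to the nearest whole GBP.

T = 8/12 years.
Invest the CAD and cover forward: 14,000,000 × 1.036400 × 0.6720 = GBP 9,750,451.20.
Convert at spot and invest in GBP: 14,000,000 × 0.6571 × 1.032866667 = GBP 9,501,753.62.
The quoted forward overvalues CAD, so borrow GBP, buy CAD at spot, deposit the CAD at 5.46%, and sell the proceeds forward at 0.6720.
The gap between the two covered legs is GBP 248,698.

GBP 248,698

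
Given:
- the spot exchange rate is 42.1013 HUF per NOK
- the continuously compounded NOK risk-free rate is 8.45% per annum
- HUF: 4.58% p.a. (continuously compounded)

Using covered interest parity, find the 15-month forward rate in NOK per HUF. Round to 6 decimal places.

0.024929

T = 15/12 years.
Growth of 1 HUF over T: e^(0.0458×15/12) = 1.0589205.
Growth of 1 NOK over T: e^(0.0845×15/12) = 1.111405.
So F = 42.1013 × 1.0589205 / 1.111405 = 40.11313 (HUF/NOK).
Invert for NOK per HUF: 1 / 40.11313 = 0.024929.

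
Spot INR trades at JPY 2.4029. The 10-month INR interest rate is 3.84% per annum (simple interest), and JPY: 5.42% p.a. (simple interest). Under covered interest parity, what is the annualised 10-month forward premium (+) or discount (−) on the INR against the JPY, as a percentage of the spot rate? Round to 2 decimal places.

+1.53%

T = 10/12 years.
F = S · g_JPY/g_INR = 2.4029 × 1.0451667/1.032000 = 2.4335572.
Annualised premium = (F − S)/S × (1/T) = (2.4335572 − 2.4029)/2.4029 ÷ (10/12) = 1.53%.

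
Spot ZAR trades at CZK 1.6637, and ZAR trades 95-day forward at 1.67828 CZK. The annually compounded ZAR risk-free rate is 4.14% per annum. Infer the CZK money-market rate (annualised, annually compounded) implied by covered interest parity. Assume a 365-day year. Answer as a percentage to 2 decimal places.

T = 95/365 years.
F/S = 1.67828/1.6637 = 1.0087636 = (growth of CZK) / (growth of ZAR).
The ZAR side grows by (1 + 0.0414)^(95/365) = 1.0106142.
Hence g_CZK = 1.0194708.
r = 1.0194708^(365/95) − 1 = 0.076904 → 7.69%.

7.69%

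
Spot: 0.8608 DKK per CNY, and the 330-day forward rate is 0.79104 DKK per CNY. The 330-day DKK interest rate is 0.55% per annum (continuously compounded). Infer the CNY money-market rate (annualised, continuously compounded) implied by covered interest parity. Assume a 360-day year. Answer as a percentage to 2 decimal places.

T = 330/360 years.
By CIP, F/S equals the DKK-to-CNY growth ratio: 0.79104/0.8608 = 0.9189591.
DKK growth factor: e^(0.0055×330/360) = 1.0050544.
That pins the CNY growth at 1.0936878.
Take logs: ln 1.0936878 / (330/360) = 0.097697, so 9.77%.

9.77%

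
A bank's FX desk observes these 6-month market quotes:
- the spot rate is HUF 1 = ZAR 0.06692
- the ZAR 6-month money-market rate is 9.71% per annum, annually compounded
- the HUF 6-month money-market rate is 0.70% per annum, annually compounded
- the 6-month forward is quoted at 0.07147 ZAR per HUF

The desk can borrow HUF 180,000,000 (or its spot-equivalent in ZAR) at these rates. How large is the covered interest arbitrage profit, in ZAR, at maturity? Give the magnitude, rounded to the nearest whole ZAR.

T = 6/12 years.
Invest the HUF and cover forward: 180,000,000 × 1.0034938963 × 0.07147 = ZAR 12,909,547.58.
Convert at spot and invest in ZAR: 180,000,000 × 0.06692 × 1.047425415 = ZAR 12,616,867.58.
The quoted forward overvalues HUF, so borrow ZAR, buy HUF at spot, deposit the HUF at 0.70%, and sell the proceeds forward at 0.07147.
Arbitrage profit = |12,909,547.58 − 12,616,867.58| = ZAR 292,680.

ZAR 292,680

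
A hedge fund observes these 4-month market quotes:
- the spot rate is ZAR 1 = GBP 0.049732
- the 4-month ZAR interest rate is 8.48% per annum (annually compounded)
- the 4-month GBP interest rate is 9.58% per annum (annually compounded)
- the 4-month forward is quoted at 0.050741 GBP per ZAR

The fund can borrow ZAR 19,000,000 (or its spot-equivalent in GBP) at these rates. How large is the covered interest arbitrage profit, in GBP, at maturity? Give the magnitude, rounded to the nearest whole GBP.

GBP 16,428

T = 4/12 years.
Keep in ZAR, deliver into the forward: 19,000,000·1.0275033·0.050741 = GBP 990,594.35.
Swap to GBP now, deposit: 19,000,000·0.049732·1.03096463 = GBP 974,166.73.
The quoted forward overvalues ZAR, so borrow GBP, buy ZAR at spot, deposit the ZAR at 8.48%, and sell the proceeds forward at 0.050741.
Arbitrage profit = |990,594.35 − 974,166.73| = GBP 16,428.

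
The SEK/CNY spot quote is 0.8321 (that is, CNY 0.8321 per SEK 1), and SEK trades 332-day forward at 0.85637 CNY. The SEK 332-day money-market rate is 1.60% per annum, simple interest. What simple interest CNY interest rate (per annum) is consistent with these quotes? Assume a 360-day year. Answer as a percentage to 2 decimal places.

4.81%

T = 332/360 years.
By CIP, F/S equals the CNY-to-SEK growth ratio: 0.85637/0.8321 = 1.0291672.
The SEK side grows by 1 + 0.0160×332/360 = 1.0147556.
That pins the CNY growth at 1.0443532.
(1.0443532 − 1)/T = 0.048094, i.e. 4.81%.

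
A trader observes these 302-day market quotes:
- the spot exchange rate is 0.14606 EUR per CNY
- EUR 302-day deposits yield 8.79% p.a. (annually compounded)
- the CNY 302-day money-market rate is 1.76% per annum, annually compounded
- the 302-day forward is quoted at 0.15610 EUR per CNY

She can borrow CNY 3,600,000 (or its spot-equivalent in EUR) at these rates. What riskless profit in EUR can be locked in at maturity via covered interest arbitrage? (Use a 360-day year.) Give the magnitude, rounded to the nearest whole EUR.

EUR 5,922

T = 302/360 years.
Route A — deposit CNY, sell forward: 3,600,000 × 1.01474365 × 0.15610 = EUR 570,245.34.
Route B — convert at spot, deposit EUR: 3,600,000 × 0.14606 × 1.07323317 = EUR 564,323.17.
The quoted forward overvalues CNY, so borrow EUR, buy CNY at spot, deposit the CNY at 1.76%, and sell the proceeds forward at 0.15610.
Profit = 570,245.34 − 564,323.17 = EUR 5,922.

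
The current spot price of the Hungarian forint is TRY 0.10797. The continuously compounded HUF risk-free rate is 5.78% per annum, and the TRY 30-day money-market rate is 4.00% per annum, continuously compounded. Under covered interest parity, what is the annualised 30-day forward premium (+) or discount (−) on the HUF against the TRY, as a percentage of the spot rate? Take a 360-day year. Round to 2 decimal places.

T = 30/360 years.
F = S · g_TRY/g_HUF = 0.10797 × 1.0033389/1.0048283 = 0.10780996.
(F − S)/S ÷ T = (0.10780996 − 0.10797)/0.10797/(30/360) = -0.017787 → -1.78%.

-1.78%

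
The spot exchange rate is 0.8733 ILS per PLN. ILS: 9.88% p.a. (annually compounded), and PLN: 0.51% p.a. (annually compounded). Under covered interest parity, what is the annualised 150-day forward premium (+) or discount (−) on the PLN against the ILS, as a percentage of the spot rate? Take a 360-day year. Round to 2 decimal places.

T = 150/360 years.
No-arbitrage forward: 0.8733 × 1.0400386 / 1.0021218 = 0.9063426 ILS/PLN.
Annualised premium = (F − S)/S × (1/T) = (0.9063426 − 0.8733)/0.8733 ÷ (150/360) = 9.08%.

+9.08%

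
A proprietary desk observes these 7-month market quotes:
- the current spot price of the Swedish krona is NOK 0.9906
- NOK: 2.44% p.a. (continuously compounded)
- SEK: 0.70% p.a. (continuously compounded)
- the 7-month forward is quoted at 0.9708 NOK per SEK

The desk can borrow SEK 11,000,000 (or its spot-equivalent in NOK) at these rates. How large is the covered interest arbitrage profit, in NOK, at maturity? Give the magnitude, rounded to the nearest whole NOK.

T = 7/12 years.
Keep in SEK, deliver into the forward: 11,000,000·1.0040916815·0.9708 = NOK 10,722,494.25.
Swap to NOK now, deposit: 11,000,000·0.9906·1.0143351095 = NOK 11,052,803.95.
The quoted forward undervalues SEK, so borrow SEK, convert to NOK at spot, deposit the NOK at 2.44%, and buy SEK forward at 0.9708 to cover the loan.
Arbitrage profit = |10,722,494.25 − 11,052,803.95| = NOK 330,310.

NOK 330,310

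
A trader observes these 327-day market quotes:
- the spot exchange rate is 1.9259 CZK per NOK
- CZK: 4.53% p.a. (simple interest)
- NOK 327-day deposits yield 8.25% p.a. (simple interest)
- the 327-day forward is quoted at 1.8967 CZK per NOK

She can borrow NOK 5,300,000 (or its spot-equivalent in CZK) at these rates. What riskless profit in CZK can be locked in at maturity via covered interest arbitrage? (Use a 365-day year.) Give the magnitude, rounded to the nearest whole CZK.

CZK 173,980

T = 327/365 years.
Route A — deposit NOK, sell forward: 5,300,000 × 1.0739109589 × 1.8967 = CZK 10,795,500.65.
Route B — convert at spot, deposit CZK: 5,300,000 × 1.9259 × 1.0405838356 = CZK 10,621,520.17.
The quoted forward overvalues NOK, so borrow CZK, buy NOK at spot, deposit the NOK at 8.25%, and sell the proceeds forward at 1.8967.
Arbitrage profit = |10,795,500.65 − 10,621,520.17| = CZK 173,980.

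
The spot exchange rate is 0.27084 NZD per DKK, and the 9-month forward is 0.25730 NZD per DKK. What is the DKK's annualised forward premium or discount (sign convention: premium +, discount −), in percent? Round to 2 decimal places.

T = 9/12 years.
Period premium: (0.25730 − 0.27084)/0.27084 = -0.0499926.
×(1/T) gives -6.67% p.a.

-6.67%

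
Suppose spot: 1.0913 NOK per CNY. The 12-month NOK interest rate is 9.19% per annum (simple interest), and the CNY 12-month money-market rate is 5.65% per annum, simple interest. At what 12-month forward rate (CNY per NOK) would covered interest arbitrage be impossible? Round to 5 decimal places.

T = 1 year.
NOK growth factor: 1 + 0.0919×1 = 1.091900.
CNY growth factor: 1 + 0.0565×1 = 1.056500.
So F = 1.0913 × 1.091900 / 1.056500 = 1.127866 (NOK/CNY).
Quoted the other way: 1/1.127866 = 0.88663 CNY per NOK.

0.88663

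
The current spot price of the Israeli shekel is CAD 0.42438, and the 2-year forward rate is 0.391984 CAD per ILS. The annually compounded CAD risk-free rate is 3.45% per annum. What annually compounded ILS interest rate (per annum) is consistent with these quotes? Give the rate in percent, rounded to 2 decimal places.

T = 2 years.
By CIP, F/S equals the CAD-to-ILS growth ratio: 0.391984/0.42438 = 0.9236628.
CAD growth factor: (1 + 0.0345)^2 = 1.0701903.
So the ILS growth factor = 1.1586374.
Annualise: 1.1586374^(1/2) − 1 = 0.076400 = 7.64%.

7.64%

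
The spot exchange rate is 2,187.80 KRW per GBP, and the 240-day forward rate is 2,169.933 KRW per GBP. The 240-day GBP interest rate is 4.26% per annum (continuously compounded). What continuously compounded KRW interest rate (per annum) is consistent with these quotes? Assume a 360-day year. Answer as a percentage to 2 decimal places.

T = 240/360 years.
By CIP, F/S equals the KRW-to-GBP growth ratio: 2169.933/2187.8 = 0.9918333.
GBP growth factor: e^(0.0426×240/360) = 1.0288071.
Hence g_KRW = 1.0204051.
Take logs: ln 1.0204051 / (240/360) = 0.030300, so 3.03%.

3.03%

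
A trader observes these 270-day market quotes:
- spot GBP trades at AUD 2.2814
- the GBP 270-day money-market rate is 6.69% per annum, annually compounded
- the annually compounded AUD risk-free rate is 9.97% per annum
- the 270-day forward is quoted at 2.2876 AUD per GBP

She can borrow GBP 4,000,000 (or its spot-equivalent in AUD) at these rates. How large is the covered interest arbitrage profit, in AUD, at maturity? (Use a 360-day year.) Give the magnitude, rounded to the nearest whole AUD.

AUD 194,012

T = 270/360 years.
Invest the GBP and cover forward: 4,000,000 × 1.049766686 × 2.2876 = AUD 9,605,785.08.
Convert at spot and invest in AUD: 4,000,000 × 2.2814 × 1.073879789 = AUD 9,799,797.40.
The quoted forward undervalues GBP, so borrow GBP, convert to AUD at spot, deposit the AUD at 9.97%, and buy GBP forward at 2.2876 to cover the loan.
Profit = 9,799,797.40 − 9,605,785.08 = AUD 194,012.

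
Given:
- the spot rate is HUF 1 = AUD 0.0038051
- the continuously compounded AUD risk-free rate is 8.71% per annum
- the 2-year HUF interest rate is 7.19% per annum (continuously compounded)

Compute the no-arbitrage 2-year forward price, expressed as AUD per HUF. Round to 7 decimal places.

T = 2 years.
Growth of 1 AUD over T: e^(0.0871×2) = 1.1902936.
HUF growth factor: e^(0.0719×2) = 1.1546532.
Forward (AUD per HUF) = 0.0038051 × 1.1902936 / 1.1546532 = 0.003922551.

0.0039226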